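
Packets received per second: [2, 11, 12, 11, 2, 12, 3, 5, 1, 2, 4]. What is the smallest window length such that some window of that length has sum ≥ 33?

Extend right; whenever the sum reaches 33, record the length and shrink from the left:
add 2: running sum 2 < 33
add 11: running sum 13 < 33
add 12: running sum 25 < 33
end 3: [11, 12, 11] sum 34, len 3
end 4: [11, 12, 11, 2] sum 36, len 4
end 5: [12, 11, 2, 12] sum 37, len 4
end 6: [12, 11, 2, 12, 3] sum 40, len 5
end 7: [11, 2, 12, 3, 5] sum 33, len 5
end 8: [11, 2, 12, 3, 5, 1] sum 34, len 6
end 9: [11, 2, 12, 3, 5, 1, 2] sum 36, len 7
end 10: [11, 2, 12, 3, 5, 1, 2, 4] sum 40, len 8
Shortest qualifying length: 3.

3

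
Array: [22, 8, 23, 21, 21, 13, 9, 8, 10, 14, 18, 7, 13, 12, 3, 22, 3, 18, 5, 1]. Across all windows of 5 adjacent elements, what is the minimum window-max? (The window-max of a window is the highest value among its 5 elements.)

Window maxs for each of the 16 positions:
[22, 8, 23, 21, 21] → max 23
[8, 23, 21, 21, 13] → max 23
[23, 21, 21, 13, 9] → max 23
[21, 21, 13, 9, 8] → max 21
[21, 13, 9, 8, 10] → max 21
[13, 9, 8, 10, 14] → max 14
[9, 8, 10, 14, 18] → max 18
[8, 10, 14, 18, 7] → max 18
[10, 14, 18, 7, 13] → max 18
[14, 18, 7, 13, 12] → max 18
[18, 7, 13, 12, 3] → max 18
[7, 13, 12, 3, 22] → max 22
[13, 12, 3, 22, 3] → max 22
[12, 3, 22, 3, 18] → max 22
[3, 22, 3, 18, 5] → max 22
[22, 3, 18, 5, 1] → max 22
Minimum of these is 14.

14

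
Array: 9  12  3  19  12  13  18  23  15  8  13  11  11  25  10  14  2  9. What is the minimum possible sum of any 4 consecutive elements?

Each size-4 window and its sum:
[9, 12, 3, 19] → sum 43
[12, 3, 19, 12] → sum 46
[3, 19, 12, 13] → sum 47
[19, 12, 13, 18] → sum 62
[12, 13, 18, 23] → sum 66
[13, 18, 23, 15] → sum 69
[18, 23, 15, 8] → sum 64
[23, 15, 8, 13] → sum 59
[15, 8, 13, 11] → sum 47
[8, 13, 11, 11] → sum 43
[13, 11, 11, 25] → sum 60
[11, 11, 25, 10] → sum 57
[11, 25, 10, 14] → sum 60
[25, 10, 14, 2] → sum 51
[10, 14, 2, 9] → sum 35
Minimum of these is 35.

35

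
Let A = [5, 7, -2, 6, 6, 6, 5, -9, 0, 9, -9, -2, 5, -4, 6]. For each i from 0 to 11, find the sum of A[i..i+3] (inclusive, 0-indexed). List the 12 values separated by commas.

Sliding a size-4 window across the 15 values:
(5, 7, -2, 6) → sum 16
(7, -2, 6, 6) → sum 17
(-2, 6, 6, 6) → sum 16
(6, 6, 6, 5) → sum 23
(6, 6, 5, -9) → sum 8
(6, 5, -9, 0) → sum 2
(5, -9, 0, 9) → sum 5
(-9, 0, 9, -9) → sum -9
(0, 9, -9, -2) → sum -2
(9, -9, -2, 5) → sum 3
(-9, -2, 5, -4) → sum -10
(-2, 5, -4, 6) → sum 5

16, 17, 16, 23, 8, 2, 5, -9, -2, 3, -10, 5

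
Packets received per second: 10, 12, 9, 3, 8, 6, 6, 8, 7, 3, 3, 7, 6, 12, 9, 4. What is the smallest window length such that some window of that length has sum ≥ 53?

add 10: running sum 10 < 53
add 12: running sum 22 < 53
add 9: running sum 31 < 53
add 3: running sum 34 < 53
add 8: running sum 42 < 53
add 6: running sum 48 < 53
add 6: shortest ending here [10, 12, 9, 3, 8, 6, 6] sum 54, len 7
add 8: shortest ending here [10, 12, 9, 3, 8, 6, 6, 8] sum 62, len 8
add 7: shortest ending here [12, 9, 3, 8, 6, 6, 8, 7] sum 59, len 8
add 3: shortest ending here [12, 9, 3, 8, 6, 6, 8, 7, 3] sum 62, len 9
add 3: shortest ending here [9, 3, 8, 6, 6, 8, 7, 3, 3] sum 53, len 9
add 7: shortest ending here [9, 3, 8, 6, 6, 8, 7, 3, 3, 7] sum 60, len 10
add 6: shortest ending here [8, 6, 6, 8, 7, 3, 3, 7, 6] sum 54, len 9
add 12: shortest ending here [6, 6, 8, 7, 3, 3, 7, 6, 12] sum 58, len 9
add 9: shortest ending here [8, 7, 3, 3, 7, 6, 12, 9] sum 55, len 8
add 4: shortest ending here [8, 7, 3, 3, 7, 6, 12, 9, 4] sum 59, len 9
Shortest qualifying length: 7.

7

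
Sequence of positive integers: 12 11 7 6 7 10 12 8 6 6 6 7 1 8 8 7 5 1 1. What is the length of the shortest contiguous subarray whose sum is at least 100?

14

add 12: running sum 12 < 100
add 11: running sum 23 < 100
add 7: running sum 30 < 100
add 6: running sum 36 < 100
add 7: running sum 43 < 100
add 10: running sum 53 < 100
add 12: running sum 65 < 100
add 8: running sum 73 < 100
add 6: running sum 79 < 100
add 6: running sum 85 < 100
add 6: running sum 91 < 100
add 7: running sum 98 < 100
add 1: running sum 99 < 100
add 8: shortest ending here [12, 11, 7, 6, 7, 10, 12, 8, 6, 6, 6, 7, 1, 8] sum 107, len 14
add 8: shortest ending here [11, 7, 6, 7, 10, 12, 8, 6, 6, 6, 7, 1, 8, 8] sum 103, len 14
add 7: shortest ending here [11, 7, 6, 7, 10, 12, 8, 6, 6, 6, 7, 1, 8, 8, 7] sum 110, len 15
add 5: shortest ending here [7, 6, 7, 10, 12, 8, 6, 6, 6, 7, 1, 8, 8, 7, 5] sum 104, len 15
add 1: shortest ending here [7, 6, 7, 10, 12, 8, 6, 6, 6, 7, 1, 8, 8, 7, 5, 1] sum 105, len 16
add 1: shortest ending here [7, 6, 7, 10, 12, 8, 6, 6, 6, 7, 1, 8, 8, 7, 5, 1, 1] sum 106, len 17
Shortest qualifying length: 14.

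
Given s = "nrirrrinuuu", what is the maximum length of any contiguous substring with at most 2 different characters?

[n] 1 distinct, len 1
[n, r] 2 distinct, len 2
[r, i] 2 distinct, len 2
[r, i, r] 2 distinct, len 3
[r, i, r, r] 2 distinct, len 4
[r, i, r, r, r] 2 distinct, len 5
[r, i, r, r, r, i] 2 distinct, len 6
[i, n] 2 distinct, len 2
[n, u] 2 distinct, len 2
[n, u, u] 2 distinct, len 3
[n, u, u, u] 2 distinct, len 4
Longest length with ≤2 distinct: 6.

6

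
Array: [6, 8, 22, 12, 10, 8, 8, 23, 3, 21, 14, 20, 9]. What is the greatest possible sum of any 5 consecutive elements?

81

(6, 8, 22, 12, 10) → sum 58
(8, 22, 12, 10, 8) → sum 60
(22, 12, 10, 8, 8) → sum 60
(12, 10, 8, 8, 23) → sum 61
(10, 8, 8, 23, 3) → sum 52
(8, 8, 23, 3, 21) → sum 63
(8, 23, 3, 21, 14) → sum 69
(23, 3, 21, 14, 20) → sum 81
(3, 21, 14, 20, 9) → sum 67
Greatest of these is 81.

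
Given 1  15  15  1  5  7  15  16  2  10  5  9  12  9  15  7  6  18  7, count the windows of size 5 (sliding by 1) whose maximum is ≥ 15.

13

1 15 15 1 5 → max 15  ≥ 15 ✓
15 15 1 5 7 → max 15  ≥ 15 ✓
15 1 5 7 15 → max 15  ≥ 15 ✓
1 5 7 15 16 → max 16  ≥ 15 ✓
5 7 15 16 2 → max 16  ≥ 15 ✓
7 15 16 2 10 → max 16  ≥ 15 ✓
15 16 2 10 5 → max 16  ≥ 15 ✓
16 2 10 5 9 → max 16  ≥ 15 ✓
2 10 5 9 12 → max 12
10 5 9 12 9 → max 12
5 9 12 9 15 → max 15  ≥ 15 ✓
9 12 9 15 7 → max 15  ≥ 15 ✓
12 9 15 7 6 → max 15  ≥ 15 ✓
9 15 7 6 18 → max 18  ≥ 15 ✓
15 7 6 18 7 → max 18  ≥ 15 ✓
13 windows satisfy the condition.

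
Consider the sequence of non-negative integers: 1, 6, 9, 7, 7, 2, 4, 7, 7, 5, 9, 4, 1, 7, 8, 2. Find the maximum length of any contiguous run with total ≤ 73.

13

Extend to the right; shrink from the left whenever the sum exceeds 73:
add 1: [1] sum 1, len 1
add 6: [1, 6] sum 7, len 2
add 9: [1, 6, 9] sum 16, len 3
add 7: [1, 6, 9, 7] sum 23, len 4
add 7: [1, 6, 9, 7, 7] sum 30, len 5
add 2: [1, 6, 9, 7, 7, 2] sum 32, len 6
add 4: [1, 6, 9, 7, 7, 2, 4] sum 36, len 7
add 7: [1, 6, 9, 7, 7, 2, 4, 7] sum 43, len 8
add 7: [1, 6, 9, 7, 7, 2, 4, 7, 7] sum 50, len 9
add 5: [1, 6, 9, 7, 7, 2, 4, 7, 7, 5] sum 55, len 10
add 9: [1, 6, 9, 7, 7, 2, 4, 7, 7, 5, 9] sum 64, len 11
add 4: [1, 6, 9, 7, 7, 2, 4, 7, 7, 5, 9, 4] sum 68, len 12
add 1: [1, 6, 9, 7, 7, 2, 4, 7, 7, 5, 9, 4, 1] sum 69, len 13
add 7: [9, 7, 7, 2, 4, 7, 7, 5, 9, 4, 1, 7] sum 69, len 12
add 8: [7, 7, 2, 4, 7, 7, 5, 9, 4, 1, 7, 8] sum 68, len 12
add 2: [7, 7, 2, 4, 7, 7, 5, 9, 4, 1, 7, 8, 2] sum 70, len 13
Longest length seen: 13.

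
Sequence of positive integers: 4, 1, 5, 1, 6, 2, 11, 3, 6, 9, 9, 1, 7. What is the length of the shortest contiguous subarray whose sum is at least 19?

add 4: running sum 4 < 19
add 1: running sum 5 < 19
add 5: running sum 10 < 19
add 1: running sum 11 < 19
add 6: running sum 17 < 19
end 5: [4, 1, 5, 1, 6, 2] sum 19, len 6
end 6: [6, 2, 11] sum 19, len 3
end 7: [6, 2, 11, 3] sum 22, len 4
end 8: [11, 3, 6] sum 20, len 3
end 9: [11, 3, 6, 9] sum 29, len 4
end 10: [6, 9, 9] sum 24, len 3
end 11: [9, 9, 1] sum 19, len 3
end 12: [9, 9, 1, 7] sum 26, len 4
Shortest qualifying length: 3.

3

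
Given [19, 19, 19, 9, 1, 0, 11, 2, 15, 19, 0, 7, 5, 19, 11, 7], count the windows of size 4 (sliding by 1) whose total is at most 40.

7

19 19 19 9 → sum 66
19 19 9 1 → sum 48
19 9 1 0 → sum 29  ≤ 40 ✓
9 1 0 11 → sum 21  ≤ 40 ✓
1 0 11 2 → sum 14  ≤ 40 ✓
0 11 2 15 → sum 28  ≤ 40 ✓
11 2 15 19 → sum 47
2 15 19 0 → sum 36  ≤ 40 ✓
15 19 0 7 → sum 41
19 0 7 5 → sum 31  ≤ 40 ✓
0 7 5 19 → sum 31  ≤ 40 ✓
7 5 19 11 → sum 42
5 19 11 7 → sum 42
7 windows satisfy the condition.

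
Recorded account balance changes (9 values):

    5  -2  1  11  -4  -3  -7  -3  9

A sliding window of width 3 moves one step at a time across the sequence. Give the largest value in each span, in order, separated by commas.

[5, -2, 1] → max 5
[-2, 1, 11] → max 11
[1, 11, -4] → max 11
[11, -4, -3] → max 11
[-4, -3, -7] → max -3
[-3, -7, -3] → max -3
[-7, -3, 9] → max 9

5, 11, 11, 11, -3, -3, 9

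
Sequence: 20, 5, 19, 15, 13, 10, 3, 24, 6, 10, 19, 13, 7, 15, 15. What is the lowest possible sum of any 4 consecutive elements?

20 5 19 15 → sum 59
5 19 15 13 → sum 52
19 15 13 10 → sum 57
15 13 10 3 → sum 41
13 10 3 24 → sum 50
10 3 24 6 → sum 43
3 24 6 10 → sum 43
24 6 10 19 → sum 59
6 10 19 13 → sum 48
10 19 13 7 → sum 49
19 13 7 15 → sum 54
13 7 15 15 → sum 50
Lowest of these is 41.

41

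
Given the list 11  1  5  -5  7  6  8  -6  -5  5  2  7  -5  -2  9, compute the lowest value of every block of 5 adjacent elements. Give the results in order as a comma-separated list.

[11, 1, 5, -5, 7] → min -5
[1, 5, -5, 7, 6] → min -5
[5, -5, 7, 6, 8] → min -5
[-5, 7, 6, 8, -6] → min -6
[7, 6, 8, -6, -5] → min -6
[6, 8, -6, -5, 5] → min -6
[8, -6, -5, 5, 2] → min -6
[-6, -5, 5, 2, 7] → min -6
[-5, 5, 2, 7, -5] → min -5
[5, 2, 7, -5, -2] → min -5
[2, 7, -5, -2, 9] → min -5

-5, -5, -5, -6, -6, -6, -6, -6, -5, -5, -5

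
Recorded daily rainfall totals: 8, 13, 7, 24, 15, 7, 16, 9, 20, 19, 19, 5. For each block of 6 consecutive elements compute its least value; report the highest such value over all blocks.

8 13 7 24 15 7 → min 7
13 7 24 15 7 16 → min 7
7 24 15 7 16 9 → min 7
24 15 7 16 9 20 → min 7
15 7 16 9 20 19 → min 7
7 16 9 20 19 19 → min 7
16 9 20 19 19 5 → min 5
Highest of these is 7.

7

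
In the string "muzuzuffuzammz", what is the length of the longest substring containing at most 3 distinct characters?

9

add m: window [m] (1 distinct), len 1
add u: window [m, u] (2 distinct), len 2
add z: window [m, u, z] (3 distinct), len 3
add u: window [m, u, z, u] (3 distinct), len 4
add z: window [m, u, z, u, z] (3 distinct), len 5
add u: window [m, u, z, u, z, u] (3 distinct), len 6
add f: window [u, z, u, z, u, f] (3 distinct), len 6
add f: window [u, z, u, z, u, f, f] (3 distinct), len 7
add u: window [u, z, u, z, u, f, f, u] (3 distinct), len 8
add z: window [u, z, u, z, u, f, f, u, z] (3 distinct), len 9
add a: window [u, z, a] (3 distinct), len 3
add m: window [z, a, m] (3 distinct), len 3
add m: window [z, a, m, m] (3 distinct), len 4
add z: window [z, a, m, m, z] (3 distinct), len 5
Longest length with ≤3 distinct: 9.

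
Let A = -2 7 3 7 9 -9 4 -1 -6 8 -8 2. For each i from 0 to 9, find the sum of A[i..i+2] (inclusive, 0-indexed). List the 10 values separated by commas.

8, 17, 19, 7, 4, -6, -3, 1, -6, 2

[-2, 7, 3] → sum 8
[7, 3, 7] → sum 17
[3, 7, 9] → sum 19
[7, 9, -9] → sum 7
[9, -9, 4] → sum 4
[-9, 4, -1] → sum -6
[4, -1, -6] → sum -3
[-1, -6, 8] → sum 1
[-6, 8, -8] → sum -6
[8, -8, 2] → sum 2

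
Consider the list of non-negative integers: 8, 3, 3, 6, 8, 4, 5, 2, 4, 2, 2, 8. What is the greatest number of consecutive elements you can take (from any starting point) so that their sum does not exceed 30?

Extend to the right; shrink from the left whenever the sum exceeds 30:
add 8: [8] sum 8, len 1
add 3: [8, 3] sum 11, len 2
add 3: [8, 3, 3] sum 14, len 3
add 6: [8, 3, 3, 6] sum 20, len 4
add 8: [8, 3, 3, 6, 8] sum 28, len 5
add 4: [3, 3, 6, 8, 4] sum 24, len 5
add 5: [3, 3, 6, 8, 4, 5] sum 29, len 6
add 2: [3, 6, 8, 4, 5, 2] sum 28, len 6
add 4: [6, 8, 4, 5, 2, 4] sum 29, len 6
add 2: [8, 4, 5, 2, 4, 2] sum 25, len 6
add 2: [8, 4, 5, 2, 4, 2, 2] sum 27, len 7
add 8: [4, 5, 2, 4, 2, 2, 8] sum 27, len 7
Longest length seen: 7.

7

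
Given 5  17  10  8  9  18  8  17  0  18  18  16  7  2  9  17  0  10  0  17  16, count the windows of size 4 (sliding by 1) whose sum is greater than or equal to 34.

(5, 17, 10, 8) → sum 40  ≥ 34 ✓
(17, 10, 8, 9) → sum 44  ≥ 34 ✓
(10, 8, 9, 18) → sum 45  ≥ 34 ✓
(8, 9, 18, 8) → sum 43  ≥ 34 ✓
(9, 18, 8, 17) → sum 52  ≥ 34 ✓
(18, 8, 17, 0) → sum 43  ≥ 34 ✓
(8, 17, 0, 18) → sum 43  ≥ 34 ✓
(17, 0, 18, 18) → sum 53  ≥ 34 ✓
(0, 18, 18, 16) → sum 52  ≥ 34 ✓
(18, 18, 16, 7) → sum 59  ≥ 34 ✓
(18, 16, 7, 2) → sum 43  ≥ 34 ✓
(16, 7, 2, 9) → sum 34  ≥ 34 ✓
(7, 2, 9, 17) → sum 35  ≥ 34 ✓
(2, 9, 17, 0) → sum 28
(9, 17, 0, 10) → sum 36  ≥ 34 ✓
(17, 0, 10, 0) → sum 27
(0, 10, 0, 17) → sum 27
(10, 0, 17, 16) → sum 43  ≥ 34 ✓
15 windows satisfy the condition.

15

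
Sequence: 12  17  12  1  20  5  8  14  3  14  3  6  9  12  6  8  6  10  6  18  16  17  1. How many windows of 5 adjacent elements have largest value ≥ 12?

18

[12, 17, 12, 1, 20] → max 20  ≥ 12 ✓
[17, 12, 1, 20, 5] → max 20  ≥ 12 ✓
[12, 1, 20, 5, 8] → max 20  ≥ 12 ✓
[1, 20, 5, 8, 14] → max 20  ≥ 12 ✓
[20, 5, 8, 14, 3] → max 20  ≥ 12 ✓
[5, 8, 14, 3, 14] → max 14  ≥ 12 ✓
[8, 14, 3, 14, 3] → max 14  ≥ 12 ✓
[14, 3, 14, 3, 6] → max 14  ≥ 12 ✓
[3, 14, 3, 6, 9] → max 14  ≥ 12 ✓
[14, 3, 6, 9, 12] → max 14  ≥ 12 ✓
[3, 6, 9, 12, 6] → max 12  ≥ 12 ✓
[6, 9, 12, 6, 8] → max 12  ≥ 12 ✓
[9, 12, 6, 8, 6] → max 12  ≥ 12 ✓
[12, 6, 8, 6, 10] → max 12  ≥ 12 ✓
[6, 8, 6, 10, 6] → max 10
[8, 6, 10, 6, 18] → max 18  ≥ 12 ✓
[6, 10, 6, 18, 16] → max 18  ≥ 12 ✓
[10, 6, 18, 16, 17] → max 18  ≥ 12 ✓
[6, 18, 16, 17, 1] → max 18  ≥ 12 ✓
18 windows satisfy the condition.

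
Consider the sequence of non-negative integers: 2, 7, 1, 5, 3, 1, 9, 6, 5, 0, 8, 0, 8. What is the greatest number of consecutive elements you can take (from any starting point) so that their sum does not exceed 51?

Extend to the right; shrink from the left whenever the sum exceeds 51:
[2] sum 2 len 1
[2, 7] sum 9 len 2
[2, 7, 1] sum 10 len 3
[2, 7, 1, 5] sum 15 len 4
[2, 7, 1, 5, 3] sum 18 len 5
[2, 7, 1, 5, 3, 1] sum 19 len 6
[2, 7, 1, 5, 3, 1, 9] sum 28 len 7
[2, 7, 1, 5, 3, 1, 9, 6] sum 34 len 8
[2, 7, 1, 5, 3, 1, 9, 6, 5] sum 39 len 9
[2, 7, 1, 5, 3, 1, 9, 6, 5, 0] sum 39 len 10
[2, 7, 1, 5, 3, 1, 9, 6, 5, 0, 8] sum 47 len 11
[2, 7, 1, 5, 3, 1, 9, 6, 5, 0, 8, 0] sum 47 len 12
[1, 5, 3, 1, 9, 6, 5, 0, 8, 0, 8] sum 46 len 11
Longest length seen: 12.

12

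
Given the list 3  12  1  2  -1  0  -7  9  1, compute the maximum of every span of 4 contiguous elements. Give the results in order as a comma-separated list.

12, 12, 2, 2, 9, 9

[3, 12, 1, 2] → max 12
[12, 1, 2, -1] → max 12
[1, 2, -1, 0] → max 2
[2, -1, 0, -7] → max 2
[-1, 0, -7, 9] → max 9
[0, -7, 9, 1] → max 9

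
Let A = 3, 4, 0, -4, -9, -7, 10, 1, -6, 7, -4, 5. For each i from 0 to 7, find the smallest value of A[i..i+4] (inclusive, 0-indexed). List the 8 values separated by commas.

-9, -9, -9, -9, -9, -7, -6, -6

3 4 0 -4 -9 → min -9
4 0 -4 -9 -7 → min -9
0 -4 -9 -7 10 → min -9
-4 -9 -7 10 1 → min -9
-9 -7 10 1 -6 → min -9
-7 10 1 -6 7 → min -7
10 1 -6 7 -4 → min -6
1 -6 7 -4 5 → min -6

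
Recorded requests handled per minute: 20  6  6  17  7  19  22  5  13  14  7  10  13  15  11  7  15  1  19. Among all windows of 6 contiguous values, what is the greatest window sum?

83

20 6 6 17 7 19 → sum 75
6 6 17 7 19 22 → sum 77
6 17 7 19 22 5 → sum 76
17 7 19 22 5 13 → sum 83
7 19 22 5 13 14 → sum 80
19 22 5 13 14 7 → sum 80
22 5 13 14 7 10 → sum 71
5 13 14 7 10 13 → sum 62
13 14 7 10 13 15 → sum 72
14 7 10 13 15 11 → sum 70
7 10 13 15 11 7 → sum 63
10 13 15 11 7 15 → sum 71
13 15 11 7 15 1 → sum 62
15 11 7 15 1 19 → sum 68
Greatest of these is 83.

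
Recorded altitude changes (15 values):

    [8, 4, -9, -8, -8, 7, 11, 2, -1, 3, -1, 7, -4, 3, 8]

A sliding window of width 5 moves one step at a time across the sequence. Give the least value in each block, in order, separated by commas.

-9, -9, -9, -8, -8, -1, -1, -1, -4, -4, -4

[8, 4, -9, -8, -8] → min -9
[4, -9, -8, -8, 7] → min -9
[-9, -8, -8, 7, 11] → min -9
[-8, -8, 7, 11, 2] → min -8
[-8, 7, 11, 2, -1] → min -8
[7, 11, 2, -1, 3] → min -1
[11, 2, -1, 3, -1] → min -1
[2, -1, 3, -1, 7] → min -1
[-1, 3, -1, 7, -4] → min -4
[3, -1, 7, -4, 3] → min -4
[-1, 7, -4, 3, 8] → min -4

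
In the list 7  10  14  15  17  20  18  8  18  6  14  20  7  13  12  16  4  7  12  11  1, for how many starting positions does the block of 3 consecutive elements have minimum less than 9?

14

[7, 10, 14] → min 7  < 9 ✓
[10, 14, 15] → min 10
[14, 15, 17] → min 14
[15, 17, 20] → min 15
[17, 20, 18] → min 17
[20, 18, 8] → min 8  < 9 ✓
[18, 8, 18] → min 8  < 9 ✓
[8, 18, 6] → min 6  < 9 ✓
[18, 6, 14] → min 6  < 9 ✓
[6, 14, 20] → min 6  < 9 ✓
[14, 20, 7] → min 7  < 9 ✓
[20, 7, 13] → min 7  < 9 ✓
[7, 13, 12] → min 7  < 9 ✓
[13, 12, 16] → min 12
[12, 16, 4] → min 4  < 9 ✓
[16, 4, 7] → min 4  < 9 ✓
[4, 7, 12] → min 4  < 9 ✓
[7, 12, 11] → min 7  < 9 ✓
[12, 11, 1] → min 1  < 9 ✓
14 windows satisfy the condition.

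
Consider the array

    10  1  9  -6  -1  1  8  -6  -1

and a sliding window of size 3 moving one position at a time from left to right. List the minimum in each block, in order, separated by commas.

1, -6, -6, -6, -1, -6, -6

(10, 1, 9) → min 1
(1, 9, -6) → min -6
(9, -6, -1) → min -6
(-6, -1, 1) → min -6
(-1, 1, 8) → min -1
(1, 8, -6) → min -6
(8, -6, -1) → min -6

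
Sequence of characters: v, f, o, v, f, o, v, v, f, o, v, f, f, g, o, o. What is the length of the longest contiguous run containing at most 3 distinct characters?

13

add v: window [v] (1 distinct), len 1
add f: window [v, f] (2 distinct), len 2
add o: window [v, f, o] (3 distinct), len 3
add v: window [v, f, o, v] (3 distinct), len 4
add f: window [v, f, o, v, f] (3 distinct), len 5
add o: window [v, f, o, v, f, o] (3 distinct), len 6
add v: window [v, f, o, v, f, o, v] (3 distinct), len 7
add v: window [v, f, o, v, f, o, v, v] (3 distinct), len 8
add f: window [v, f, o, v, f, o, v, v, f] (3 distinct), len 9
add o: window [v, f, o, v, f, o, v, v, f, o] (3 distinct), len 10
add v: window [v, f, o, v, f, o, v, v, f, o, v] (3 distinct), len 11
add f: window [v, f, o, v, f, o, v, v, f, o, v, f] (3 distinct), len 12
add f: window [v, f, o, v, f, o, v, v, f, o, v, f, f] (3 distinct), len 13
add g: window [v, f, f, g] (3 distinct), len 4
add o: window [f, f, g, o] (3 distinct), len 4
add o: window [f, f, g, o, o] (3 distinct), len 5
Longest length with ≤3 distinct: 13.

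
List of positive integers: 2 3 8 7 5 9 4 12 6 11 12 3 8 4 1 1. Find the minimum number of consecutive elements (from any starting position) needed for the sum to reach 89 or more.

Extend right; whenever the sum reaches 89, record the length and shrink from the left:
add 2: running sum 2 < 89
add 3: running sum 5 < 89
add 8: running sum 13 < 89
add 7: running sum 20 < 89
add 5: running sum 25 < 89
add 9: running sum 34 < 89
add 4: running sum 38 < 89
add 12: running sum 50 < 89
add 6: running sum 56 < 89
add 11: running sum 67 < 89
add 12: running sum 79 < 89
add 3: running sum 82 < 89
end 12: [2, 3, 8, 7, 5, 9, 4, 12, 6, 11, 12, 3, 8] sum 90, len 13
end 13: [8, 7, 5, 9, 4, 12, 6, 11, 12, 3, 8, 4] sum 89, len 12
end 14: [8, 7, 5, 9, 4, 12, 6, 11, 12, 3, 8, 4, 1] sum 90, len 13
end 15: [8, 7, 5, 9, 4, 12, 6, 11, 12, 3, 8, 4, 1, 1] sum 91, len 14
Shortest qualifying length: 12.

12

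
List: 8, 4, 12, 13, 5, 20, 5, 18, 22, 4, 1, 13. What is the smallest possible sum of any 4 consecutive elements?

8 4 12 13 → sum 37
4 12 13 5 → sum 34
12 13 5 20 → sum 50
13 5 20 5 → sum 43
5 20 5 18 → sum 48
20 5 18 22 → sum 65
5 18 22 4 → sum 49
18 22 4 1 → sum 45
22 4 1 13 → sum 40
Smallest of these is 34.

34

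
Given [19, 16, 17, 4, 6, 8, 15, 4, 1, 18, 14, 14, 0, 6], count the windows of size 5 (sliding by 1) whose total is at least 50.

6

19 16 17 4 6 → sum 62  ≥ 50 ✓
16 17 4 6 8 → sum 51  ≥ 50 ✓
17 4 6 8 15 → sum 50  ≥ 50 ✓
4 6 8 15 4 → sum 37
6 8 15 4 1 → sum 34
8 15 4 1 18 → sum 46
15 4 1 18 14 → sum 52  ≥ 50 ✓
4 1 18 14 14 → sum 51  ≥ 50 ✓
1 18 14 14 0 → sum 47
18 14 14 0 6 → sum 52  ≥ 50 ✓
6 windows satisfy the condition.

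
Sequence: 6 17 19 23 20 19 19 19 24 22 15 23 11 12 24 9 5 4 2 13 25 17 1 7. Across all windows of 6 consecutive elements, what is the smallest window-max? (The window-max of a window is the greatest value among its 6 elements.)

[6, 17, 19, 23, 20, 19] → max 23
[17, 19, 23, 20, 19, 19] → max 23
[19, 23, 20, 19, 19, 19] → max 23
[23, 20, 19, 19, 19, 24] → max 24
[20, 19, 19, 19, 24, 22] → max 24
[19, 19, 19, 24, 22, 15] → max 24
[19, 19, 24, 22, 15, 23] → max 24
[19, 24, 22, 15, 23, 11] → max 24
[24, 22, 15, 23, 11, 12] → max 24
[22, 15, 23, 11, 12, 24] → max 24
[15, 23, 11, 12, 24, 9] → max 24
[23, 11, 12, 24, 9, 5] → max 24
[11, 12, 24, 9, 5, 4] → max 24
[12, 24, 9, 5, 4, 2] → max 24
[24, 9, 5, 4, 2, 13] → max 24
[9, 5, 4, 2, 13, 25] → max 25
[5, 4, 2, 13, 25, 17] → max 25
[4, 2, 13, 25, 17, 1] → max 25
[2, 13, 25, 17, 1, 7] → max 25
Smallest of these is 23.

23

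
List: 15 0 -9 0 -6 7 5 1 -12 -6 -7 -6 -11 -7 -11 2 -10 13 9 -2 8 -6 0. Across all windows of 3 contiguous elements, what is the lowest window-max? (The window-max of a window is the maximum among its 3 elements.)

(15, 0, -9) → max 15
(0, -9, 0) → max 0
(-9, 0, -6) → max 0
(0, -6, 7) → max 7
(-6, 7, 5) → max 7
(7, 5, 1) → max 7
(5, 1, -12) → max 5
(1, -12, -6) → max 1
(-12, -6, -7) → max -6
(-6, -7, -6) → max -6
(-7, -6, -11) → max -6
(-6, -11, -7) → max -6
(-11, -7, -11) → max -7
(-7, -11, 2) → max 2
(-11, 2, -10) → max 2
(2, -10, 13) → max 13
(-10, 13, 9) → max 13
(13, 9, -2) → max 13
(9, -2, 8) → max 9
(-2, 8, -6) → max 8
(8, -6, 0) → max 8
Lowest of these is -7.

-7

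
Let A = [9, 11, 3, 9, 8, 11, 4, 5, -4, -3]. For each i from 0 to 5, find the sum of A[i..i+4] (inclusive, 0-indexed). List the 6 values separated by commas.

40, 42, 35, 37, 24, 13

[9, 11, 3, 9, 8] → sum 40
[11, 3, 9, 8, 11] → sum 42
[3, 9, 8, 11, 4] → sum 35
[9, 8, 11, 4, 5] → sum 37
[8, 11, 4, 5, -4] → sum 24
[11, 4, 5, -4, -3] → sum 13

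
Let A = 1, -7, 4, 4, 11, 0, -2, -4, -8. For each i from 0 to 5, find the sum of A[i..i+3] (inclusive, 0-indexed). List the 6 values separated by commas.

[1, -7, 4, 4] → sum 2
[-7, 4, 4, 11] → sum 12
[4, 4, 11, 0] → sum 19
[4, 11, 0, -2] → sum 13
[11, 0, -2, -4] → sum 5
[0, -2, -4, -8] → sum -14

2, 12, 19, 13, 5, -14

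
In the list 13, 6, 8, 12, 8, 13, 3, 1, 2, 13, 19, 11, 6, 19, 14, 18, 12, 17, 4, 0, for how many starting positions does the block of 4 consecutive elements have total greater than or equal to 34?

13

13 6 8 12 → sum 39  ≥ 34 ✓
6 8 12 8 → sum 34  ≥ 34 ✓
8 12 8 13 → sum 41  ≥ 34 ✓
12 8 13 3 → sum 36  ≥ 34 ✓
8 13 3 1 → sum 25
13 3 1 2 → sum 19
3 1 2 13 → sum 19
1 2 13 19 → sum 35  ≥ 34 ✓
2 13 19 11 → sum 45  ≥ 34 ✓
13 19 11 6 → sum 49  ≥ 34 ✓
19 11 6 19 → sum 55  ≥ 34 ✓
11 6 19 14 → sum 50  ≥ 34 ✓
6 19 14 18 → sum 57  ≥ 34 ✓
19 14 18 12 → sum 63  ≥ 34 ✓
14 18 12 17 → sum 61  ≥ 34 ✓
18 12 17 4 → sum 51  ≥ 34 ✓
12 17 4 0 → sum 33
13 windows satisfy the condition.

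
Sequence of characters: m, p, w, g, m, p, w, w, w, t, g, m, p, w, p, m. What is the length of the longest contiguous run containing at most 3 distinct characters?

add m: window [m] (1 distinct), len 1
add p: window [m, p] (2 distinct), len 2
add w: window [m, p, w] (3 distinct), len 3
add g: window [p, w, g] (3 distinct), len 3
add m: window [w, g, m] (3 distinct), len 3
add p: window [g, m, p] (3 distinct), len 3
add w: window [m, p, w] (3 distinct), len 3
add w: window [m, p, w, w] (3 distinct), len 4
add w: window [m, p, w, w, w] (3 distinct), len 5
add t: window [p, w, w, w, t] (3 distinct), len 5
add g: window [w, w, w, t, g] (3 distinct), len 5
add m: window [t, g, m] (3 distinct), len 3
add p: window [g, m, p] (3 distinct), len 3
add w: window [m, p, w] (3 distinct), len 3
add p: window [m, p, w, p] (3 distinct), len 4
add m: window [m, p, w, p, m] (3 distinct), len 5
Longest length with ≤3 distinct: 5.

5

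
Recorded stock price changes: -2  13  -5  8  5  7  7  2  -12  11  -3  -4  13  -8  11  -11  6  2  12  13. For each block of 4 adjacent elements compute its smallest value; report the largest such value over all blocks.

[-2, 13, -5, 8] → min -5
[13, -5, 8, 5] → min -5
[-5, 8, 5, 7] → min -5
[8, 5, 7, 7] → min 5
[5, 7, 7, 2] → min 2
[7, 7, 2, -12] → min -12
[7, 2, -12, 11] → min -12
[2, -12, 11, -3] → min -12
[-12, 11, -3, -4] → min -12
[11, -3, -4, 13] → min -4
[-3, -4, 13, -8] → min -8
[-4, 13, -8, 11] → min -8
[13, -8, 11, -11] → min -11
[-8, 11, -11, 6] → min -11
[11, -11, 6, 2] → min -11
[-11, 6, 2, 12] → min -11
[6, 2, 12, 13] → min 2
Largest of these is 5.

5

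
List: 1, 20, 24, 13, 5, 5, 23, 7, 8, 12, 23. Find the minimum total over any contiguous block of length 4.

40

(1, 20, 24, 13) → sum 58
(20, 24, 13, 5) → sum 62
(24, 13, 5, 5) → sum 47
(13, 5, 5, 23) → sum 46
(5, 5, 23, 7) → sum 40
(5, 23, 7, 8) → sum 43
(23, 7, 8, 12) → sum 50
(7, 8, 12, 23) → sum 50
Minimum of these is 40.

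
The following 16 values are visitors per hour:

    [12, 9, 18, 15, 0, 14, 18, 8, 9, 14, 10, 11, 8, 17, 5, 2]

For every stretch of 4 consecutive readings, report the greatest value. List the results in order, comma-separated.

18, 18, 18, 18, 18, 18, 18, 14, 14, 14, 17, 17, 17

Sliding a size-4 window across the 16 values:
12 9 18 15 → max 18
9 18 15 0 → max 18
18 15 0 14 → max 18
15 0 14 18 → max 18
0 14 18 8 → max 18
14 18 8 9 → max 18
18 8 9 14 → max 18
8 9 14 10 → max 14
9 14 10 11 → max 14
14 10 11 8 → max 14
10 11 8 17 → max 17
11 8 17 5 → max 17
8 17 5 2 → max 17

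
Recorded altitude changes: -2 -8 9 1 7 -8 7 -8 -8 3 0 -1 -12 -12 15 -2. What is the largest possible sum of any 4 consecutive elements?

9

[-2, -8, 9, 1] → sum 0
[-8, 9, 1, 7] → sum 9
[9, 1, 7, -8] → sum 9
[1, 7, -8, 7] → sum 7
[7, -8, 7, -8] → sum -2
[-8, 7, -8, -8] → sum -17
[7, -8, -8, 3] → sum -6
[-8, -8, 3, 0] → sum -13
[-8, 3, 0, -1] → sum -6
[3, 0, -1, -12] → sum -10
[0, -1, -12, -12] → sum -25
[-1, -12, -12, 15] → sum -10
[-12, -12, 15, -2] → sum -11
Largest of these is 9.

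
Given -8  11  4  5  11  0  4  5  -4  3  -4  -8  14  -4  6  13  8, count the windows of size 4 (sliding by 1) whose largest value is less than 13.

(-8, 11, 4, 5) → max 11  < 13 ✓
(11, 4, 5, 11) → max 11  < 13 ✓
(4, 5, 11, 0) → max 11  < 13 ✓
(5, 11, 0, 4) → max 11  < 13 ✓
(11, 0, 4, 5) → max 11  < 13 ✓
(0, 4, 5, -4) → max 5  < 13 ✓
(4, 5, -4, 3) → max 5  < 13 ✓
(5, -4, 3, -4) → max 5  < 13 ✓
(-4, 3, -4, -8) → max 3  < 13 ✓
(3, -4, -8, 14) → max 14
(-4, -8, 14, -4) → max 14
(-8, 14, -4, 6) → max 14
(14, -4, 6, 13) → max 14
(-4, 6, 13, 8) → max 13
9 windows satisfy the condition.

9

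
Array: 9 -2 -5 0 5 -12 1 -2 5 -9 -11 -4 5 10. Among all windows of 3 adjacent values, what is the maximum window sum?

11

Each size-3 window and its sum:
[9, -2, -5] → sum 2
[-2, -5, 0] → sum -7
[-5, 0, 5] → sum 0
[0, 5, -12] → sum -7
[5, -12, 1] → sum -6
[-12, 1, -2] → sum -13
[1, -2, 5] → sum 4
[-2, 5, -9] → sum -6
[5, -9, -11] → sum -15
[-9, -11, -4] → sum -24
[-11, -4, 5] → sum -10
[-4, 5, 10] → sum 11
Maximum of these is 11.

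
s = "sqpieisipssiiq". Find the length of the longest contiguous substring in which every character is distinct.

5

add s: [s] len 1
add q: [s, q] len 2
add p: [s, q, p] len 3
add i: [s, q, p, i] len 4
add e: [s, q, p, i, e] len 5
add i (repeat i, move left end past it): [e, i] len 2
add s: [e, i, s] len 3
add i (repeat i, move left end past it): [s, i] len 2
add p: [s, i, p] len 3
add s (repeat s, move left end past it): [i, p, s] len 3
add s (repeat s, move left end past it): [s] len 1
add i: [s, i] len 2
add i (repeat i, move left end past it): [i] len 1
add q: [i, q] len 2
Longest all-distinct length: 5.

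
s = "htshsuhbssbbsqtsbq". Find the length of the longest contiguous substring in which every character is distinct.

4

add h: [h] len 1
add t: [h, t] len 2
add s: [h, t, s] len 3
add h (repeat h, move left end past it): [t, s, h] len 3
add s (repeat s, move left end past it): [h, s] len 2
add u: [h, s, u] len 3
add h (repeat h, move left end past it): [s, u, h] len 3
add b: [s, u, h, b] len 4
add s (repeat s, move left end past it): [u, h, b, s] len 4
add s (repeat s, move left end past it): [s] len 1
add b: [s, b] len 2
add b (repeat b, move left end past it): [b] len 1
add s: [b, s] len 2
add q: [b, s, q] len 3
add t: [b, s, q, t] len 4
add s (repeat s, move left end past it): [q, t, s] len 3
add b: [q, t, s, b] len 4
add q (repeat q, move left end past it): [t, s, b, q] len 4
Longest all-distinct length: 4.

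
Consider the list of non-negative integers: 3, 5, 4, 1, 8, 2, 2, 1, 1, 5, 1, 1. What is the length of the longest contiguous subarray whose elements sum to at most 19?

7

→ 3: sum 3, len 1
→ 5: sum 8, len 2
→ 4: sum 12, len 3
→ 1: sum 13, len 4
→ 8 (dropped 3): sum 18, len 4
→ 2 (dropped 5): sum 15, len 4
→ 2: sum 17, len 5
→ 1: sum 18, len 6
→ 1: sum 19, len 7
→ 5 (dropped 4, 1): sum 19, len 6
→ 1 (dropped 8): sum 12, len 6
→ 1: sum 13, len 7
Longest length seen: 7.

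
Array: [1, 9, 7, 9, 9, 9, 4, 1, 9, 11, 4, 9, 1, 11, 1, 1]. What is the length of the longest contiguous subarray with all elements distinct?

4

[1] len 1
[1, 9] len 2
[1, 9, 7] len 3
[7, 9] len 2
[9] len 1
[9] len 1
[9, 4] len 2
[9, 4, 1] len 3
[4, 1, 9] len 3
[4, 1, 9, 11] len 4
[1, 9, 11, 4] len 4
[11, 4, 9] len 3
[11, 4, 9, 1] len 4
[4, 9, 1, 11] len 4
[11, 1] len 2
[1] len 1
Longest all-distinct length: 4.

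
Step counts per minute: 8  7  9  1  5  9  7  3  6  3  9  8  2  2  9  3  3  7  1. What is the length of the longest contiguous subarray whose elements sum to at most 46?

9

[8] sum 8 len 1
[8, 7] sum 15 len 2
[8, 7, 9] sum 24 len 3
[8, 7, 9, 1] sum 25 len 4
[8, 7, 9, 1, 5] sum 30 len 5
[8, 7, 9, 1, 5, 9] sum 39 len 6
[8, 7, 9, 1, 5, 9, 7] sum 46 len 7
[7, 9, 1, 5, 9, 7, 3] sum 41 len 7
[9, 1, 5, 9, 7, 3, 6] sum 40 len 7
[9, 1, 5, 9, 7, 3, 6, 3] sum 43 len 8
[1, 5, 9, 7, 3, 6, 3, 9] sum 43 len 8
[9, 7, 3, 6, 3, 9, 8] sum 45 len 7
[7, 3, 6, 3, 9, 8, 2] sum 38 len 7
[7, 3, 6, 3, 9, 8, 2, 2] sum 40 len 8
[3, 6, 3, 9, 8, 2, 2, 9] sum 42 len 8
[3, 6, 3, 9, 8, 2, 2, 9, 3] sum 45 len 9
[6, 3, 9, 8, 2, 2, 9, 3, 3] sum 45 len 9
[3, 9, 8, 2, 2, 9, 3, 3, 7] sum 46 len 9
[9, 8, 2, 2, 9, 3, 3, 7, 1] sum 44 len 9
Longest length seen: 9.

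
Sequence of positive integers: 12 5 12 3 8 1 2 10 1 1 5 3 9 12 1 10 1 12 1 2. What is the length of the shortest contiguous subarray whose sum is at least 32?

add 12: running sum 12 < 32
add 5: running sum 17 < 32
add 12: running sum 29 < 32
end 3: [12, 5, 12, 3] sum 32, len 4
end 4: [12, 5, 12, 3, 8] sum 40, len 5
end 5: [12, 5, 12, 3, 8, 1] sum 41, len 6
end 6: [12, 5, 12, 3, 8, 1, 2] sum 43, len 7
end 7: [12, 3, 8, 1, 2, 10] sum 36, len 6
end 8: [12, 3, 8, 1, 2, 10, 1] sum 37, len 7
end 9: [12, 3, 8, 1, 2, 10, 1, 1] sum 38, len 8
end 10: [12, 3, 8, 1, 2, 10, 1, 1, 5] sum 43, len 9
end 11: [3, 8, 1, 2, 10, 1, 1, 5, 3] sum 34, len 9
end 12: [1, 2, 10, 1, 1, 5, 3, 9] sum 32, len 8
end 13: [10, 1, 1, 5, 3, 9, 12] sum 41, len 7
end 14: [1, 1, 5, 3, 9, 12, 1] sum 32, len 7
end 15: [9, 12, 1, 10] sum 32, len 4
end 16: [9, 12, 1, 10, 1] sum 33, len 5
end 17: [12, 1, 10, 1, 12] sum 36, len 5
end 18: [12, 1, 10, 1, 12, 1] sum 37, len 6
end 19: [12, 1, 10, 1, 12, 1, 2] sum 39, len 7
Shortest qualifying length: 4.

4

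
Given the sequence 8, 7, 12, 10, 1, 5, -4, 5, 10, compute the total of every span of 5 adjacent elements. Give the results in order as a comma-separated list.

38, 35, 24, 17, 17

8 7 12 10 1 → sum 38
7 12 10 1 5 → sum 35
12 10 1 5 -4 → sum 24
10 1 5 -4 5 → sum 17
1 5 -4 5 10 → sum 17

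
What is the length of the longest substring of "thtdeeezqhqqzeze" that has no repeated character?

4

[t] len 1
[t, h] len 2
[h, t] len 2
[h, t, d] len 3
[h, t, d, e] len 4
[e] len 1
[e] len 1
[e, z] len 2
[e, z, q] len 3
[e, z, q, h] len 4
[h, q] len 2
[q] len 1
[q, z] len 2
[q, z, e] len 3
[e, z] len 2
[z, e] len 2
Longest all-distinct length: 4.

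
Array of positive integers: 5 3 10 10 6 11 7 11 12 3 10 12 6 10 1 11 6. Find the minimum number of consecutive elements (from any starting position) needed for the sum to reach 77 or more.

add 5: running sum 5 < 77
add 3: running sum 8 < 77
add 10: running sum 18 < 77
add 10: running sum 28 < 77
add 6: running sum 34 < 77
add 11: running sum 45 < 77
add 7: running sum 52 < 77
add 11: running sum 63 < 77
add 12: running sum 75 < 77
add 3: shortest ending here [5, 3, 10, 10, 6, 11, 7, 11, 12, 3] sum 78, len 10
add 10: shortest ending here [10, 10, 6, 11, 7, 11, 12, 3, 10] sum 80, len 9
add 12: shortest ending here [10, 6, 11, 7, 11, 12, 3, 10, 12] sum 82, len 9
add 6: shortest ending here [6, 11, 7, 11, 12, 3, 10, 12, 6] sum 78, len 9
add 10: shortest ending here [11, 7, 11, 12, 3, 10, 12, 6, 10] sum 82, len 9
add 1: shortest ending here [11, 7, 11, 12, 3, 10, 12, 6, 10, 1] sum 83, len 10
add 11: shortest ending here [7, 11, 12, 3, 10, 12, 6, 10, 1, 11] sum 83, len 10
add 6: shortest ending here [11, 12, 3, 10, 12, 6, 10, 1, 11, 6] sum 82, len 10
Shortest qualifying length: 9.

9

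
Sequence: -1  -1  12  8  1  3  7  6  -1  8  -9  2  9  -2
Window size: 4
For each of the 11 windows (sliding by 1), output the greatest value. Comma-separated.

12, 12, 12, 8, 7, 7, 8, 8, 8, 9, 9

Sliding a size-4 window across the 14 values:
[-1, -1, 12, 8] → max 12
[-1, 12, 8, 1] → max 12
[12, 8, 1, 3] → max 12
[8, 1, 3, 7] → max 8
[1, 3, 7, 6] → max 7
[3, 7, 6, -1] → max 7
[7, 6, -1, 8] → max 8
[6, -1, 8, -9] → max 8
[-1, 8, -9, 2] → max 8
[8, -9, 2, 9] → max 9
[-9, 2, 9, -2] → max 9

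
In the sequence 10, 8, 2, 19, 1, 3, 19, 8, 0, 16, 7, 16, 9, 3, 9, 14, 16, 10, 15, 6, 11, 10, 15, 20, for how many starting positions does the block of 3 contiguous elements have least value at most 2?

8

10 8 2 → min 2  ≤ 2 ✓
8 2 19 → min 2  ≤ 2 ✓
2 19 1 → min 1  ≤ 2 ✓
19 1 3 → min 1  ≤ 2 ✓
1 3 19 → min 1  ≤ 2 ✓
3 19 8 → min 3
19 8 0 → min 0  ≤ 2 ✓
8 0 16 → min 0  ≤ 2 ✓
0 16 7 → min 0  ≤ 2 ✓
16 7 16 → min 7
7 16 9 → min 7
16 9 3 → min 3
9 3 9 → min 3
3 9 14 → min 3
9 14 16 → min 9
14 16 10 → min 10
16 10 15 → min 10
10 15 6 → min 6
15 6 11 → min 6
6 11 10 → min 6
11 10 15 → min 10
10 15 20 → min 10
8 windows satisfy the condition.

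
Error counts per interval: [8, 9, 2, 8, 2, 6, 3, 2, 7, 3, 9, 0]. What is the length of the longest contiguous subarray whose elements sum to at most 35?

8

add 8: [8] sum 8, len 1
add 9: [8, 9] sum 17, len 2
add 2: [8, 9, 2] sum 19, len 3
add 8: [8, 9, 2, 8] sum 27, len 4
add 2: [8, 9, 2, 8, 2] sum 29, len 5
add 6: [8, 9, 2, 8, 2, 6] sum 35, len 6
add 3: [9, 2, 8, 2, 6, 3] sum 30, len 6
add 2: [9, 2, 8, 2, 6, 3, 2] sum 32, len 7
add 7: [2, 8, 2, 6, 3, 2, 7] sum 30, len 7
add 3: [2, 8, 2, 6, 3, 2, 7, 3] sum 33, len 8
add 9: [2, 6, 3, 2, 7, 3, 9] sum 32, len 7
add 0: [2, 6, 3, 2, 7, 3, 9, 0] sum 32, len 8
Longest length seen: 8.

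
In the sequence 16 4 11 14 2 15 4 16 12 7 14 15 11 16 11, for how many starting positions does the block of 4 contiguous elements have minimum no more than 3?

[16, 4, 11, 14] → min 4
[4, 11, 14, 2] → min 2  ≤ 3 ✓
[11, 14, 2, 15] → min 2  ≤ 3 ✓
[14, 2, 15, 4] → min 2  ≤ 3 ✓
[2, 15, 4, 16] → min 2  ≤ 3 ✓
[15, 4, 16, 12] → min 4
[4, 16, 12, 7] → min 4
[16, 12, 7, 14] → min 7
[12, 7, 14, 15] → min 7
[7, 14, 15, 11] → min 7
[14, 15, 11, 16] → min 11
[15, 11, 16, 11] → min 11
4 windows satisfy the condition.

4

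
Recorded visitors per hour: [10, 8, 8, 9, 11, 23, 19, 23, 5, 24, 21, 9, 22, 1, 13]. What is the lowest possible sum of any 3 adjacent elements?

25

10 8 8 → sum 26
8 8 9 → sum 25
8 9 11 → sum 28
9 11 23 → sum 43
11 23 19 → sum 53
23 19 23 → sum 65
19 23 5 → sum 47
23 5 24 → sum 52
5 24 21 → sum 50
24 21 9 → sum 54
21 9 22 → sum 52
9 22 1 → sum 32
22 1 13 → sum 36
Lowest of these is 25.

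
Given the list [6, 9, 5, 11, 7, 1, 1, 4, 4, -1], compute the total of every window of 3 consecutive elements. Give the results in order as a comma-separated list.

20, 25, 23, 19, 9, 6, 9, 7

6 9 5 → sum 20
9 5 11 → sum 25
5 11 7 → sum 23
11 7 1 → sum 19
7 1 1 → sum 9
1 1 4 → sum 6
1 4 4 → sum 9
4 4 -1 → sum 7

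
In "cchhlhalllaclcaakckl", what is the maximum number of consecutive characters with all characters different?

add c: [c] len 1
add c (repeat c, move left end past it): [c] len 1
add h: [c, h] len 2
add h (repeat h, move left end past it): [h] len 1
add l: [h, l] len 2
add h (repeat h, move left end past it): [l, h] len 2
add a: [l, h, a] len 3
add l (repeat l, move left end past it): [h, a, l] len 3
add l (repeat l, move left end past it): [l] len 1
add l (repeat l, move left end past it): [l] len 1
add a: [l, a] len 2
add c: [l, a, c] len 3
add l (repeat l, move left end past it): [a, c, l] len 3
add c (repeat c, move left end past it): [l, c] len 2
add a: [l, c, a] len 3
add a (repeat a, move left end past it): [a] len 1
add k: [a, k] len 2
add c: [a, k, c] len 3
add k (repeat k, move left end past it): [c, k] len 2
add l: [c, k, l] len 3
Longest all-distinct length: 3.

3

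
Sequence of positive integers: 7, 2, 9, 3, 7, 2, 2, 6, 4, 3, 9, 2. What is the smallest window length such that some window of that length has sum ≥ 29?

add 7: running sum 7 < 29
add 2: running sum 9 < 29
add 9: running sum 18 < 29
add 3: running sum 21 < 29
add 7: running sum 28 < 29
end 5: [7, 2, 9, 3, 7, 2] sum 30, len 6
end 6: [7, 2, 9, 3, 7, 2, 2] sum 32, len 7
end 7: [9, 3, 7, 2, 2, 6] sum 29, len 6
end 8: [9, 3, 7, 2, 2, 6, 4] sum 33, len 7
end 9: [9, 3, 7, 2, 2, 6, 4, 3] sum 36, len 8
end 10: [7, 2, 2, 6, 4, 3, 9] sum 33, len 7
end 11: [7, 2, 2, 6, 4, 3, 9, 2] sum 35, len 8
Shortest qualifying length: 6.

6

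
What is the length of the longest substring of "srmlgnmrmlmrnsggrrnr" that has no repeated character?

6

[s] len 1
[s, r] len 2
[s, r, m] len 3
[s, r, m, l] len 4
[s, r, m, l, g] len 5
[s, r, m, l, g, n] len 6
[l, g, n, m] len 4
[l, g, n, m, r] len 5
[r, m] len 2
[r, m, l] len 3
[l, m] len 2
[l, m, r] len 3
[l, m, r, n] len 4
[l, m, r, n, s] len 5
[l, m, r, n, s, g] len 6
[g] len 1
[g, r] len 2
[r] len 1
[r, n] len 2
[n, r] len 2
Longest all-distinct length: 6.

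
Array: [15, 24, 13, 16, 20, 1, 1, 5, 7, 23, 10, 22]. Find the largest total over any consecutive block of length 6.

89

15 24 13 16 20 1 → sum 89
24 13 16 20 1 1 → sum 75
13 16 20 1 1 5 → sum 56
16 20 1 1 5 7 → sum 50
20 1 1 5 7 23 → sum 57
1 1 5 7 23 10 → sum 47
1 5 7 23 10 22 → sum 68
Largest of these is 89.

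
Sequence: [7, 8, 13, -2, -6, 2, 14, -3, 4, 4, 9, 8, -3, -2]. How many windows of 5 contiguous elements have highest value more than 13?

[7, 8, 13, -2, -6] → max 13
[8, 13, -2, -6, 2] → max 13
[13, -2, -6, 2, 14] → max 14  > 13 ✓
[-2, -6, 2, 14, -3] → max 14  > 13 ✓
[-6, 2, 14, -3, 4] → max 14  > 13 ✓
[2, 14, -3, 4, 4] → max 14  > 13 ✓
[14, -3, 4, 4, 9] → max 14  > 13 ✓
[-3, 4, 4, 9, 8] → max 9
[4, 4, 9, 8, -3] → max 9
[4, 9, 8, -3, -2] → max 9
5 windows satisfy the condition.

5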